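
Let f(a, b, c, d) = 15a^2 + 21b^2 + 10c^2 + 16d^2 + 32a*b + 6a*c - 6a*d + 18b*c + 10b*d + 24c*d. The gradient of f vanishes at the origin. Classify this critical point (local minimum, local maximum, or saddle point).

The Hessian at the origin is H = [[30, 32, 6, -6], [32, 42, 18, 10], [6, 18, 20, 24], [-6, 10, 24, 32]].
Row-reducing H symmetrically gives the diagonal entries 30, 118/15, 100/59, -4.
Counting signs: 3 positive, 1 negative.
H is indefinite, so the origin is a saddle point.

saddle point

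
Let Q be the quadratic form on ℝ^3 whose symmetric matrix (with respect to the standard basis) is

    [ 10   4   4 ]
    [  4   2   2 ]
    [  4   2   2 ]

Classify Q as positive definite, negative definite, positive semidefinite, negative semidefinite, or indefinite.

Congruent diagonalization of A (simultaneous row and column reduction) yields pivots 10, 2/5, 0.
Counting signs: 2 positive, 1 zero.
Hence Q is positive semidefinite.

positive semidefinite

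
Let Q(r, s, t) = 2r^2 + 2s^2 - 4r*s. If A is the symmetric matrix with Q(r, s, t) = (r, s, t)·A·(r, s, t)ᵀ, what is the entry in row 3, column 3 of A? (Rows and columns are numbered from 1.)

The coefficient of t^2 in Q is 0, and that is exactly A[3,3].

0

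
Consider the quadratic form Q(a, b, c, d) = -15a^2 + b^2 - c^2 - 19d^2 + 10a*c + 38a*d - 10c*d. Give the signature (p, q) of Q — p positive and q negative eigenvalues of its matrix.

(3, 1)

Write A = [[-15, 0, 5, 19], [0, 1, 0, 0], [5, 0, -1, -5], [19, 0, -5, -19]].
Applying the same elementary operations to the rows and columns of A produces a congruent diagonal matrix with entries -15, 1, 2/3, 12/5.
Counting signs: 3 positive, 1 negative.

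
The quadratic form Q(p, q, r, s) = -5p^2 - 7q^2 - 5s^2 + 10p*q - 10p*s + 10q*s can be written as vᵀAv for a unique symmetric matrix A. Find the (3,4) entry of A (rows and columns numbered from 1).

0

The coefficient of r·s in Q is 0. For a symmetric A this equals A[3,4] + A[4,3] = 2·A[3,4].
So A[3,4] = 0/2 = 0.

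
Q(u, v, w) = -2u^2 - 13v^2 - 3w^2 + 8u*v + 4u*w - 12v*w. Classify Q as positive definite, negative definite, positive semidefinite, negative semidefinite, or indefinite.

negative definite

The associated matrix is A = [[-2, 4, 2], [4, -13, -6], [2, -6, -3]].
Symmetric row and column elimination reduces A to a congruent diagonal form with pivots -2, -5, -1/5.
Counting signs: 3 negative.
Hence Q is negative definite.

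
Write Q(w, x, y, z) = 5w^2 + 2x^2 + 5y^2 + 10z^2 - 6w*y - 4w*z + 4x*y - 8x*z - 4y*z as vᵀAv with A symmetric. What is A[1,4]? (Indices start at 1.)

The coefficient of w·z in Q is -4. For a symmetric A this equals A[1,4] + A[4,1] = 2·A[1,4].
So A[1,4] = -4/2 = -2.

-2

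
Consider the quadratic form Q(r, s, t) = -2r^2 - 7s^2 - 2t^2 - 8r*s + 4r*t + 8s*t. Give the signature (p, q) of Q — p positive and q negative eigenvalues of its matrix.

Write A = [[-2, -4, 2], [-4, -7, 4], [2, 4, -2]].
Row-reducing A symmetrically gives the diagonal entries -2, 1, 0.
That gives 1 positive, 1 negative, 1 zero pivots.

(1, 1)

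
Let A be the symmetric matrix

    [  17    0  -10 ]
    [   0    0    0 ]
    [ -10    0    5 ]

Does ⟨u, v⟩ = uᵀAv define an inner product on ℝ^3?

Symmetric row and column elimination reduces A to a congruent diagonal form with pivots 17, 0, -15/17.
That gives 1 positive, 1 negative, 1 zero pivots.
Hence Q is indefinite.
⟨·,·⟩ is an inner product exactly when A is positive definite.

no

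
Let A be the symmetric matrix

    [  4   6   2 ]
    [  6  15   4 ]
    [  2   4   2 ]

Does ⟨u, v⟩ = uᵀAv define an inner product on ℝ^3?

yes

Row-reducing A symmetrically gives the diagonal entries 4, 6, 5/6.
Counting signs: 3 positive.
Hence Q is positive definite.
⟨·,·⟩ is an inner product exactly when A is positive definite.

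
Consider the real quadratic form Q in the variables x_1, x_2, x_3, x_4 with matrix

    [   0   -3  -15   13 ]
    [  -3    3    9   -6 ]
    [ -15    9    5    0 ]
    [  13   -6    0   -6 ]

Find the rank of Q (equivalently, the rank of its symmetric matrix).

4

Row reduction of A gives 4 nonzero rows, so rank A = 4.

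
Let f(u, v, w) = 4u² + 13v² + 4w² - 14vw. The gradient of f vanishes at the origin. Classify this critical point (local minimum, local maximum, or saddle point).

local minimum

The Hessian at the origin is H = [[8, 0, 0], [0, 26, -14], [0, -14, 8]].
Symmetric row and column elimination reduces H to a congruent diagonal form with pivots 8, 26, 6/13.
Counting signs: 3 positive.
H is positive definite, so the origin is a strict local minimum.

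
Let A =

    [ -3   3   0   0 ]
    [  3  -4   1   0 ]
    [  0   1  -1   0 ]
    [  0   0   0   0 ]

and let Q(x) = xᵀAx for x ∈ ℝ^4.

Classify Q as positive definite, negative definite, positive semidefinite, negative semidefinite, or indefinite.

negative semidefinite

Symmetric row and column elimination reduces A to a congruent diagonal form with pivots -3, -1, 0, 0.
So there are 2 negative, 2 zero pivots.
Hence Q is negative semidefinite.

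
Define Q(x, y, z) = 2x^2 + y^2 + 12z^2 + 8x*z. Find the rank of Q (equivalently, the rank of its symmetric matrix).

3

The associated matrix is A = [[2, 0, 4], [0, 1, 0], [4, 0, 12]].
Applying the same elementary operations to the rows and columns of A produces a congruent diagonal matrix with entries 2, 1, 4.
So there are 3 positive pivots.
The rank is the number of nonzero pivots: 3.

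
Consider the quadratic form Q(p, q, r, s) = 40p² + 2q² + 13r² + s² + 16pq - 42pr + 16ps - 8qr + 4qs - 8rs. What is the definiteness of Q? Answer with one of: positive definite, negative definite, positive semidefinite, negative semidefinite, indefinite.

indefinite

The symmetric matrix is A = [[40, 8, -21, 8], [8, 2, -4, 2], [-21, -4, 13, -4], [8, 2, -4, 1]].
An LDLᵀ factorisation of A has diagonal entries 40, 2/5, 15/8, -1.
So there are 3 positive, 1 negative pivots.
Hence Q is indefinite.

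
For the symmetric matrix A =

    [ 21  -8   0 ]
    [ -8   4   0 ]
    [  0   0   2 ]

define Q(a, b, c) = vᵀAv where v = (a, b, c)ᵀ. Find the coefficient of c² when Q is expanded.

The coefficient of c² is the diagonal entry A[3,3] = 2.

2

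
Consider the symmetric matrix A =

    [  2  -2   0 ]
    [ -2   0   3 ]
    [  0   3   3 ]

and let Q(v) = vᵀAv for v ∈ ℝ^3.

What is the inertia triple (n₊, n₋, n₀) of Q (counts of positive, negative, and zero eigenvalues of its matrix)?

Symmetric row and column elimination reduces A to a congruent diagonal form with pivots 2, -2, 15/2.
So there are 2 positive, 1 negative pivots.

(2, 1, 0)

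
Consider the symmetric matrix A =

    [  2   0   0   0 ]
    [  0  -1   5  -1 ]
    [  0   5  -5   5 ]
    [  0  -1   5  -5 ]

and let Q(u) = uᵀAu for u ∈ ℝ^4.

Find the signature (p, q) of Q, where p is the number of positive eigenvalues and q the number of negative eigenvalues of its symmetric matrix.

(2, 2)

Applying the same elementary operations to the rows and columns of A produces a congruent diagonal matrix with entries 2, -1, 20, -4.
Counting signs: 2 positive, 2 negative.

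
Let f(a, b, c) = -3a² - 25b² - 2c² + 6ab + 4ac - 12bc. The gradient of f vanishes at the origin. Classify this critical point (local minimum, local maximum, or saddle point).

saddle point

The Hessian at the origin is H = [[-6, 6, 4], [6, -50, -12], [4, -12, -4]].
Applying the same elementary operations to the rows and columns of H produces a congruent diagonal matrix with entries -6, -44, 4/33.
Counting signs: 1 positive, 2 negative.
H is indefinite, so the origin is a saddle point.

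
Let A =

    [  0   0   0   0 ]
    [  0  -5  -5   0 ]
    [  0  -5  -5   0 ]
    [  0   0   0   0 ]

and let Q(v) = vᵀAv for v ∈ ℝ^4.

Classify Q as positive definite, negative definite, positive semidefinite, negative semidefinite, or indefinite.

Row-reducing A symmetrically gives the diagonal entries 0, -5, 0, 0.
Counting signs: 1 negative, 3 zero.
Hence Q is negative semidefinite.

negative semidefinite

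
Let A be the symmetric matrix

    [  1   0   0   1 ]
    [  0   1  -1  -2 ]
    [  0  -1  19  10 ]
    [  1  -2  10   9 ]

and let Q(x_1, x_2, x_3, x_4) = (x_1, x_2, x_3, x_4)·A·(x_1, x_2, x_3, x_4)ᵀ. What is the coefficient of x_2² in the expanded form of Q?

1

The coefficient of x_2² is the diagonal entry A[2,2] = 1.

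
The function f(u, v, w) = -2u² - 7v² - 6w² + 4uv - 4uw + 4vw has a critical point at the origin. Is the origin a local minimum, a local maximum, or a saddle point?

The Hessian at the origin is H = [[-4, 4, -4], [4, -14, 4], [-4, 4, -12]].
Symmetric row and column elimination reduces H to a congruent diagonal form with pivots -4, -10, -8.
That gives 3 negative pivots.
H is negative definite, so the origin is a strict local maximum.

local maximum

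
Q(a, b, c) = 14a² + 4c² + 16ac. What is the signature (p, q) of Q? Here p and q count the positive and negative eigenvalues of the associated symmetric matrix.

(1, 1)

Write A = [[14, 0, 8], [0, 0, 0], [8, 0, 4]].
Applying the same elementary operations to the rows and columns of A produces a congruent diagonal matrix with entries 14, 0, -4/7.
That gives 1 positive, 1 negative, 1 zero pivots.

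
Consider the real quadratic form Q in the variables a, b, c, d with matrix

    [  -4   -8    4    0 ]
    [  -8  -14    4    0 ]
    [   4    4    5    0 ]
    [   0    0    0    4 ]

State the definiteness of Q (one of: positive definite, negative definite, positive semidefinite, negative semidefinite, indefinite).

Applying the same elementary operations to the rows and columns of A produces a congruent diagonal matrix with entries -4, 2, 1, 4.
That gives 3 positive, 1 negative pivots.
Hence Q is indefinite.

indefinite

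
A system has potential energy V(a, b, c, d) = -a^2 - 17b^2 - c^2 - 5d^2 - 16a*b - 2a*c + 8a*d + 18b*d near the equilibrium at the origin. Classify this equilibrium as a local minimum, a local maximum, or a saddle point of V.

saddle point

The Hessian at the origin is H = [[-2, -16, -2, 8], [-16, -34, 0, 18], [-2, 0, -2, 0], [8, 18, 0, -10]].
An LDLᵀ factorisation of H has diagonal entries -2, 94, -128/47, -1/2.
That gives 1 positive, 3 negative pivots.
H is indefinite, so the origin is a saddle point.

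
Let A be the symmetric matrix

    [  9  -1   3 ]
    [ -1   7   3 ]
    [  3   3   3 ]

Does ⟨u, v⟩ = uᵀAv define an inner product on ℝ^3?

yes

Leading principal minors: Δ_1 = 9, Δ_2 = 62, Δ_3 = 24.
All leading principal minors are positive, so by Sylvester's criterion Q is positive definite.
⟨·,·⟩ is an inner product exactly when A is positive definite.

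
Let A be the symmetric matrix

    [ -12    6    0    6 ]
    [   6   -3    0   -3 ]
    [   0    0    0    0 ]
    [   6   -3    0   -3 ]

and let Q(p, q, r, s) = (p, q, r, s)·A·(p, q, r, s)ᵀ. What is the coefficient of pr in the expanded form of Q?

0

The coefficient of pr is A[1,3] + A[3,1] = 2·0 = 0.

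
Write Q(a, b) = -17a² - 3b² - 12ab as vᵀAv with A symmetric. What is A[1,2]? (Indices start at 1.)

The coefficient of a·b in Q is -12. For a symmetric A this equals A[1,2] + A[2,1] = 2·A[1,2].
So A[1,2] = -12/2 = -6.

-6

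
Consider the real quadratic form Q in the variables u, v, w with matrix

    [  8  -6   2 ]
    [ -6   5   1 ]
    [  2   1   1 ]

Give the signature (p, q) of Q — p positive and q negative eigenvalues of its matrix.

Congruent diagonalization of A (simultaneous row and column reduction) yields pivots 8, 1/2, -12.
So there are 2 positive, 1 negative pivots.

(2, 1)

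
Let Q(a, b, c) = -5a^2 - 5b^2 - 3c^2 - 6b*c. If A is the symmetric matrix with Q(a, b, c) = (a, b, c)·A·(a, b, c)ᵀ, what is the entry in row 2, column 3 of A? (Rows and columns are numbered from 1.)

-3

The coefficient of b·c in Q is -6. For a symmetric A this equals A[2,3] + A[3,2] = 2·A[2,3].
So A[2,3] = -6/2 = -3.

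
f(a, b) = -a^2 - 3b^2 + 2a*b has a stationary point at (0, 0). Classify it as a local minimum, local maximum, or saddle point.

local maximum

The Hessian at the origin is H = [[-2, 2], [2, -6]].
det H = -2·-6 − (2)² = 8 > 0 and H[1,1] = -2 < 0, so H is negative definite.
Therefore the origin is a local maximum.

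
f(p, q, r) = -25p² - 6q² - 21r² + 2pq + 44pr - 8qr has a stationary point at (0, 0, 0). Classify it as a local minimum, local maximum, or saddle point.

The Hessian at the origin is H = [[-50, 2, 44], [2, -12, -8], [44, -8, -42]].
An LDLᵀ factorisation of H has diagonal entries -50, -298/25, -2/149.
That gives 3 negative pivots.
H is negative definite, so the origin is a strict local maximum.

local maximum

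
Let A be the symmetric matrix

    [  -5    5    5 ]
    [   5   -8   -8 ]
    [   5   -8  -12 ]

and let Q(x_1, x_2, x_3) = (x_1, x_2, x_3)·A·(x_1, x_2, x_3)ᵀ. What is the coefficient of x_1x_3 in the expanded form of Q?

The coefficient of x_1x_3 is A[1,3] + A[3,1] = 2·5 = 10.

10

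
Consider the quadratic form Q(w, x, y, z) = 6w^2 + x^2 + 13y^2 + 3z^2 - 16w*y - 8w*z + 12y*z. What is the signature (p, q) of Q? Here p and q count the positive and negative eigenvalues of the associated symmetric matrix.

(4, 0)

The symmetric matrix is A = [[6, 0, -8, -4], [0, 1, 0, 0], [-8, 0, 13, 6], [-4, 0, 6, 3]].
Applying the same elementary operations to the rows and columns of A produces a congruent diagonal matrix with entries 6, 1, 7/3, 1/7.
So there are 4 positive pivots.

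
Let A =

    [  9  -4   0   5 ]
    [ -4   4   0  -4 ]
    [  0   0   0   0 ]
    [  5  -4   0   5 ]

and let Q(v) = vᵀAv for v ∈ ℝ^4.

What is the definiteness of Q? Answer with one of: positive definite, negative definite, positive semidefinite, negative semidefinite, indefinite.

Applying the same elementary operations to the rows and columns of A produces a congruent diagonal matrix with entries 9, 20/9, 0, 4/5.
That gives 3 positive, 1 zero pivots.
Hence Q is positive semidefinite.

positive semidefinite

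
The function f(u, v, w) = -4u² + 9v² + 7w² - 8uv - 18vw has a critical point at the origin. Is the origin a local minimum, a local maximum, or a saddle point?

The Hessian at the origin is H = [[-8, -8, 0], [-8, 18, -18], [0, -18, 14]].
Congruent diagonalization of H (simultaneous row and column reduction) yields pivots -8, 26, 20/13.
Counting signs: 2 positive, 1 negative.
H is indefinite, so the origin is a saddle point.

saddle point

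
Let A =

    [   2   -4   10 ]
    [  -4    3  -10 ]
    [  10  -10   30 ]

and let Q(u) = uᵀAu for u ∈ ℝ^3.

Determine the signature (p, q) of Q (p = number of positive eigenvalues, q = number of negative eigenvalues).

(1, 1)

Applying the same elementary operations to the rows and columns of A produces a congruent diagonal matrix with entries 2, -5, 0.
Counting signs: 1 positive, 1 negative, 1 zero.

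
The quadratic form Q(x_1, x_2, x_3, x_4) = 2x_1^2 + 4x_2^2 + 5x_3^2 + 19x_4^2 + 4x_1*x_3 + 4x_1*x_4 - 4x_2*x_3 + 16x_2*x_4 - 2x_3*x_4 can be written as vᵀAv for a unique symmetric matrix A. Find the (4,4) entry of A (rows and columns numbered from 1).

19

The coefficient of x_4^2 in Q is 19, and that is exactly A[4,4].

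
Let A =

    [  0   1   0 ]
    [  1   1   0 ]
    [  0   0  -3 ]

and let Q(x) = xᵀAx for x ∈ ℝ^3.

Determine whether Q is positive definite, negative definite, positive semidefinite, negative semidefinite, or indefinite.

indefinite

A is congruent to a diagonal matrix with 1 positive, 2 negative and 0 zero entries, so Q is indefinite.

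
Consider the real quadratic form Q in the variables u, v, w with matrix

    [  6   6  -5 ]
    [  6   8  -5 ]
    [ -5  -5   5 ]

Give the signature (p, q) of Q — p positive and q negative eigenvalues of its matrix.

(3, 0)

Symmetric row and column elimination reduces A to a congruent diagonal form with pivots 6, 2, 5/6.
So there are 3 positive pivots.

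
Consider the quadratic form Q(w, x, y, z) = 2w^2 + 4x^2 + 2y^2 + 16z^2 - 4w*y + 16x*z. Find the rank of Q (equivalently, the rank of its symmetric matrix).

The associated matrix is A = [[2, 0, -2, 0], [0, 4, 0, 8], [-2, 0, 2, 0], [0, 8, 0, 16]].
Applying the same elementary operations to the rows and columns of A produces a congruent diagonal matrix with entries 2, 4, 0, 0.
Counting signs: 2 positive, 2 zero.
The rank is the number of nonzero pivots: 2.

2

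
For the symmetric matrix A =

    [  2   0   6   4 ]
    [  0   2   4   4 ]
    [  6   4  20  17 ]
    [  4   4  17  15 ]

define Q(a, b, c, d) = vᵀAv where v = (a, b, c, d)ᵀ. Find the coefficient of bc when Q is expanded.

8

The coefficient of bc is A[2,3] + A[3,2] = 2·4 = 8.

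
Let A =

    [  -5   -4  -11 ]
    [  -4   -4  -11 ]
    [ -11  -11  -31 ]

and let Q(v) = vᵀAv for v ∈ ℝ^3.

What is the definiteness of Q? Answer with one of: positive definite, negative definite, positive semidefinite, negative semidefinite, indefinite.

Leading principal minors: Δ_1 = -5, Δ_2 = 4, Δ_3 = -3.
The signs alternate starting with Δ_1 < 0, so by Sylvester's criterion Q is negative definite.

negative definite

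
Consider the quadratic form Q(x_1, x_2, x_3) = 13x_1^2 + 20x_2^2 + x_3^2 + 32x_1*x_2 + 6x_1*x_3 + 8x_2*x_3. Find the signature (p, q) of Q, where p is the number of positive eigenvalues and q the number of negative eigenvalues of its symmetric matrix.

(2, 0)

The symmetric matrix is A = [[13, 16, 3], [16, 20, 4], [3, 4, 1]].
Congruent diagonalization of A (simultaneous row and column reduction) yields pivots 13, 4/13, 0.
That gives 2 positive, 1 zero pivots.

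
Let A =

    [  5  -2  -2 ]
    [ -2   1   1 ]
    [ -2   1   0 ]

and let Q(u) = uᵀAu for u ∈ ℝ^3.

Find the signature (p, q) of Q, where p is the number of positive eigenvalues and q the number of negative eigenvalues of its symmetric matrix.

(2, 1)

Row-reducing A symmetrically gives the diagonal entries 5, 1/5, -1.
Counting signs: 2 positive, 1 negative.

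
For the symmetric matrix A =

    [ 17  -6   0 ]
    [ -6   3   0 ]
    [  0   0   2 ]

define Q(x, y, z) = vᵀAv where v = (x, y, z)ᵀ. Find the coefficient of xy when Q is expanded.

The coefficient of xy is A[1,2] + A[2,1] = 2·(-6) = -12.

-12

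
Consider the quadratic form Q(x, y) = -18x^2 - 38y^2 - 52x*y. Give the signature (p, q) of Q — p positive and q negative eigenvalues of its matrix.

(0, 2)

The symmetric matrix is A = [[-18, -26], [-26, -38]].
Row-reducing A symmetrically gives the diagonal entries -18, -4/9.
Counting signs: 2 negative.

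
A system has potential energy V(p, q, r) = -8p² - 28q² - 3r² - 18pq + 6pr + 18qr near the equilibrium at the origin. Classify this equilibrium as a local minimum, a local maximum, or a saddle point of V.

The Hessian at the origin is H = [[-16, -18, 6], [-18, -56, 18], [6, 18, -6]].
Row-reducing H symmetrically gives the diagonal entries -16, -143/4, -30/143.
So there are 3 negative pivots.
H is negative definite, so the origin is a strict local maximum.

local maximum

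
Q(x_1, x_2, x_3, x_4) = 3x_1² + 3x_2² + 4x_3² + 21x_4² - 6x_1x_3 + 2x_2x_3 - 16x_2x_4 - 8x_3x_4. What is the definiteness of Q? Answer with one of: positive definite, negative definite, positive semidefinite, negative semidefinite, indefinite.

Write A = [[3, 0, -3, 0], [0, 3, 1, -8], [-3, 1, 4, -4], [0, -8, -4, 21]].
Symmetric row and column elimination reduces A to a congruent diagonal form with pivots 3, 3, 2/3, -3.
So there are 3 positive, 1 negative pivots.
Hence Q is indefinite.

indefinite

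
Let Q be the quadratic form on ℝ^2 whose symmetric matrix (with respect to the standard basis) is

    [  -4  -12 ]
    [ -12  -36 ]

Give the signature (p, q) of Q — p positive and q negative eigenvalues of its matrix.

(0, 1)

Symmetric row and column elimination reduces A to a congruent diagonal form with pivots -4, 0.
So there are 1 negative, 1 zero pivots.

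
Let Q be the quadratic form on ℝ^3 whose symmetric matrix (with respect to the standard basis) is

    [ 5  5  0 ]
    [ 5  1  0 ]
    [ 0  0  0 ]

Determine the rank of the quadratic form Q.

Congruent diagonalization of A (simultaneous row and column reduction) yields pivots 5, -4, 0.
Counting signs: 1 positive, 1 negative, 1 zero.
The rank is the number of nonzero pivots: 2.

2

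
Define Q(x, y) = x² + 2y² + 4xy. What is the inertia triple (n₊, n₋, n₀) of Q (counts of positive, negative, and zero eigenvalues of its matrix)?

Write A = [[1, 2], [2, 2]].
Symmetric row and column elimination reduces A to a congruent diagonal form with pivots 1, -2.
Counting signs: 1 positive, 1 negative.

(1, 1, 0)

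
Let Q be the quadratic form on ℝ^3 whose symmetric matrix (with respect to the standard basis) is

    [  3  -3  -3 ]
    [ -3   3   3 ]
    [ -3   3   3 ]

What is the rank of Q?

1

Applying the same elementary operations to the rows and columns of A produces a congruent diagonal matrix with entries 3, 0, 0.
That gives 1 positive, 2 zero pivots.
The rank is the number of nonzero pivots: 1.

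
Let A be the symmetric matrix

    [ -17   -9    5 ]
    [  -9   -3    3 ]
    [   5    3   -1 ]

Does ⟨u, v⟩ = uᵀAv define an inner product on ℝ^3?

Symmetric row and column elimination reduces A to a congruent diagonal form with pivots -17, 30/17, 2/5.
So there are 2 positive, 1 negative pivots.
Hence Q is indefinite.
⟨·,·⟩ is an inner product exactly when A is positive definite.

no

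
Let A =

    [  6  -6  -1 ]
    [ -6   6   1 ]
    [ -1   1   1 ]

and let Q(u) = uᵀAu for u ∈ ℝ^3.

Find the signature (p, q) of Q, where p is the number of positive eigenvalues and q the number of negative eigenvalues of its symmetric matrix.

(2, 0)

Row-reducing A symmetrically gives the diagonal entries 6, 0, 5/6.
That gives 2 positive, 1 zero pivots.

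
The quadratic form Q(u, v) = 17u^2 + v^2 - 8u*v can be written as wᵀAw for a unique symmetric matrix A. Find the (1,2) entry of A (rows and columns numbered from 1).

The coefficient of u·v in Q is -8. For a symmetric A this equals A[1,2] + A[2,1] = 2·A[1,2].
So A[1,2] = -8/2 = -4.

-4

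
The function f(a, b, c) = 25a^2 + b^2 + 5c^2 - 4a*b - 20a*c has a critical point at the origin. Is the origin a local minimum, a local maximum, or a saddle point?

local minimum

The Hessian at the origin is H = [[50, -4, -20], [-4, 2, 0], [-20, 0, 10]].
Congruent diagonalization of H (simultaneous row and column reduction) yields pivots 50, 42/25, 10/21.
Counting signs: 3 positive.
H is positive definite, so the origin is a strict local minimum.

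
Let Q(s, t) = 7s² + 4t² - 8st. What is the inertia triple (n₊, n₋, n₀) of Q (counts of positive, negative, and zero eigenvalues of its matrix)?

(2, 0, 0)

Write A = [[7, -4], [-4, 4]].
Symmetric row and column elimination reduces A to a congruent diagonal form with pivots 7, 12/7.
So there are 2 positive pivots.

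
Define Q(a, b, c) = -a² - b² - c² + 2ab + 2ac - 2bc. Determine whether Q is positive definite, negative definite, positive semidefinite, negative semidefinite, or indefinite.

Write A = [[-1, 1, 1], [1, -1, -1], [1, -1, -1]].
Applying the same elementary operations to the rows and columns of A produces a congruent diagonal matrix with entries -1, 0, 0.
That gives 1 negative, 2 zero pivots.
Hence Q is negative semidefinite.

negative semidefinite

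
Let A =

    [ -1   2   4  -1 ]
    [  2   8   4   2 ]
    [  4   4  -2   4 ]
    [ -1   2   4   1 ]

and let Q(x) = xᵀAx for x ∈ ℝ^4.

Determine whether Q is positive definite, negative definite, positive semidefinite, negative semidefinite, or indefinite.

Symmetric row and column elimination reduces A to a congruent diagonal form with pivots -1, 12, 2, 2.
Counting signs: 3 positive, 1 negative.
Hence Q is indefinite.

indefinite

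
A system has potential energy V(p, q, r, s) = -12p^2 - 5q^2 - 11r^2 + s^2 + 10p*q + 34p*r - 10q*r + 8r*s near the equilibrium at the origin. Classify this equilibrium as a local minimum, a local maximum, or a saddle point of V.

The Hessian at the origin is H = [[-24, 10, 34, 0], [10, -10, -10, 0], [34, -10, -22, 8], [0, 0, 8, 2]].
An LDLᵀ factorisation of H has diagonal entries -24, -35/6, 204/7, -10/51.
Counting signs: 1 positive, 3 negative.
H is indefinite, so the origin is a saddle point.

saddle point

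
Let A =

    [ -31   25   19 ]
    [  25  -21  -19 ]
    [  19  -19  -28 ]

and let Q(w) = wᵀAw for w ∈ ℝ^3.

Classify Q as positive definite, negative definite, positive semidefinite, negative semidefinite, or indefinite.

Row-reducing A symmetrically gives the diagonal entries -31, -26/31, -3/13.
Counting signs: 3 negative.
Hence Q is negative definite.

negative definite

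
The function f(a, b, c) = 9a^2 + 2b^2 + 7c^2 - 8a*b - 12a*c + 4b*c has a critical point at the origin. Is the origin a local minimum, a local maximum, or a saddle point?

The Hessian at the origin is H = [[18, -8, -12], [-8, 4, 4], [-12, 4, 14]].
Congruent diagonalization of H (simultaneous row and column reduction) yields pivots 18, 4/9, 2.
So there are 3 positive pivots.
H is positive definite, so the origin is a strict local minimum.

local minimum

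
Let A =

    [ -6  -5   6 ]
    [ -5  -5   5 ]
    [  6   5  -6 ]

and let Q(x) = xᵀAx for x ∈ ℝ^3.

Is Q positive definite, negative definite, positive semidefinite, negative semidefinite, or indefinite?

Congruent diagonalization of A (simultaneous row and column reduction) yields pivots -6, -5/6, 0.
That gives 2 negative, 1 zero pivots.
Hence Q is negative semidefinite.

negative semidefinite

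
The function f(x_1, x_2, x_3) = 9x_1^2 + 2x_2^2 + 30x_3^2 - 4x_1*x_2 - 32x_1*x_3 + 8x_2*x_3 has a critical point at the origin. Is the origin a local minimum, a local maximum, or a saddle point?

local minimum

The Hessian at the origin is H = [[18, -4, -32], [-4, 4, 8], [-32, 8, 60]].
Applying the same elementary operations to the rows and columns of H produces a congruent diagonal matrix with entries 18, 28/9, 20/7.
Counting signs: 3 positive.
H is positive definite, so the origin is a strict local minimum.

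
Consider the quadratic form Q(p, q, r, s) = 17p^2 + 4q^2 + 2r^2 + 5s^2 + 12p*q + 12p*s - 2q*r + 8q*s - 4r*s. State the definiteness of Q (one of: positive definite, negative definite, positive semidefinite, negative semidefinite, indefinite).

The symmetric matrix of Q is A = [[17, 6, 0, 6], [6, 4, -1, 4], [0, -1, 2, -2], [6, 4, -2, 5]].
Leading principal minors: Δ_1 = 17, Δ_2 = 32, Δ_3 = 47, Δ_4 = 15.
All leading principal minors are positive, so by Sylvester's criterion Q is positive definite.

positive definite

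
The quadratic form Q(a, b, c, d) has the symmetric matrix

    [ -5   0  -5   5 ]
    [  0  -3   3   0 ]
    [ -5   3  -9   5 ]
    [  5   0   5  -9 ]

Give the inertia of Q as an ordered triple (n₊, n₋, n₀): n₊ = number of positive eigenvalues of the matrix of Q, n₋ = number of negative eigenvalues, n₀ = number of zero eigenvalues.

(0, 4, 0)

Congruent diagonalization of A (simultaneous row and column reduction) yields pivots -5, -3, -1, -4.
Counting signs: 4 negative.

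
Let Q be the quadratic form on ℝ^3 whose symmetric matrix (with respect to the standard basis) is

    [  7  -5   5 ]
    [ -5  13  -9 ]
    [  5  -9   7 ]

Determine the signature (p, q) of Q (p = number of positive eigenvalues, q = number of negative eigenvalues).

An LDLᵀ factorisation of A has diagonal entries 7, 66/7, 10/33.
That gives 3 positive pivots.

(3, 0)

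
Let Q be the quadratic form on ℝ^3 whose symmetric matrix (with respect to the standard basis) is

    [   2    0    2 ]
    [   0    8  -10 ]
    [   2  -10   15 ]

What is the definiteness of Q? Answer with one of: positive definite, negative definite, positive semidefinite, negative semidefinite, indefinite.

positive definite

Leading principal minors: Δ_1 = 2, Δ_2 = 16, Δ_3 = 8.
All leading principal minors are positive, so by Sylvester's criterion Q is positive definite.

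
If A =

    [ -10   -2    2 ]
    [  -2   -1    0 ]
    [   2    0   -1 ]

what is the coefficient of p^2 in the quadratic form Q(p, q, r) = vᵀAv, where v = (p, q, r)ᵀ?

The coefficient of p^2 is the diagonal entry A[1,1] = -10.

-10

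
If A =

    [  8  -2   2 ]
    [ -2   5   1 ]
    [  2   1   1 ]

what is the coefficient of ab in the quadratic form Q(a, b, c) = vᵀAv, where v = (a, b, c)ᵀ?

-4

The coefficient of ab is A[1,2] + A[2,1] = 2·(-2) = -4.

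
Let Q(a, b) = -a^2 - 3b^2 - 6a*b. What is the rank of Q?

Write A = [[-1, -3], [-3, -3]].
Symmetric row and column elimination reduces A to a congruent diagonal form with pivots -1, 6.
Counting signs: 1 positive, 1 negative.
The rank is the number of nonzero pivots: 2.

2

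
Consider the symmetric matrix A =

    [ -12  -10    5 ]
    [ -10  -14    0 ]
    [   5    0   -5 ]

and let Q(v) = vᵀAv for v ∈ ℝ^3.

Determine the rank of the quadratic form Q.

3

Applying the same elementary operations to the rows and columns of A produces a congruent diagonal matrix with entries -12, -17/3, 5/34.
Counting signs: 1 positive, 2 negative.
The rank is the number of nonzero pivots: 3.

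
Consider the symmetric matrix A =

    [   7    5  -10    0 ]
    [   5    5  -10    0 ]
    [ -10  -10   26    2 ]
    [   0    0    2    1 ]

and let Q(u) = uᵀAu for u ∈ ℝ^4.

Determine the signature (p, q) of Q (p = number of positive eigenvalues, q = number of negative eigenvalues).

Row-reducing A symmetrically gives the diagonal entries 7, 10/7, 6, 1/3.
Counting signs: 4 positive.

(4, 0)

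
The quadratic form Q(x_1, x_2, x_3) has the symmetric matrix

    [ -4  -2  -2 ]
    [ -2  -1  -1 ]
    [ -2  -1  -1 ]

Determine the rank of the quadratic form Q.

Congruent diagonalization of A (simultaneous row and column reduction) yields pivots -4, 0, 0.
Counting signs: 1 negative, 2 zero.
The rank is the number of nonzero pivots: 1.

1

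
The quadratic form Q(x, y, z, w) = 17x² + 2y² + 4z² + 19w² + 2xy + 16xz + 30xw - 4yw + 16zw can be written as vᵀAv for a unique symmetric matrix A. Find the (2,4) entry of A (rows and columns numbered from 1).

The coefficient of y·w in Q is -4. For a symmetric A this equals A[2,4] + A[4,2] = 2·A[2,4].
So A[2,4] = -4/2 = -2.

-2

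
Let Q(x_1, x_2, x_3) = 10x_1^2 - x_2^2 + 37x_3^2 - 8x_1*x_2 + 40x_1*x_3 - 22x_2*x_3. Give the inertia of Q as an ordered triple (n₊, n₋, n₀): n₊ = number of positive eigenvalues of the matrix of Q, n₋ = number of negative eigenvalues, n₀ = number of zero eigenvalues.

The associated matrix is A = [[10, -4, 20], [-4, -1, -11], [20, -11, 37]].
Applying the same elementary operations to the rows and columns of A produces a congruent diagonal matrix with entries 10, -13/5, 6/13.
That gives 2 positive, 1 negative pivots.

(2, 1, 0)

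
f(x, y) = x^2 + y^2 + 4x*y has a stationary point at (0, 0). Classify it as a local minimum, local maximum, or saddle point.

The Hessian at the origin is H = [[2, 4], [4, 2]].
det H = 2·2 − (4)² = -12 < 0, so H is indefinite.
Therefore the origin is a saddle point.

saddle point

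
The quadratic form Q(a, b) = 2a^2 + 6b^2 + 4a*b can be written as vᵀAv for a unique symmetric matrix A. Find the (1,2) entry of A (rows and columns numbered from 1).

2

The coefficient of a·b in Q is 4. For a symmetric A this equals A[1,2] + A[2,1] = 2·A[1,2].
So A[1,2] = 4/2 = 2.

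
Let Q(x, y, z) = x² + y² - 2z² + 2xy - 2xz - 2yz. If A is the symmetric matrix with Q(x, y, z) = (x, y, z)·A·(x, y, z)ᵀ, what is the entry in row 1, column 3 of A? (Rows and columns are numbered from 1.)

-1

The coefficient of x·z in Q is -2. For a symmetric A this equals A[1,3] + A[3,1] = 2·A[1,3].
So A[1,3] = -2/2 = -1.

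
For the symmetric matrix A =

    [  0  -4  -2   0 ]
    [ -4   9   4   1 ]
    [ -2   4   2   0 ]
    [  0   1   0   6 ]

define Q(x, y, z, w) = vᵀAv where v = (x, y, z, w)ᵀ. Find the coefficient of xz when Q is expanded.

-4

The coefficient of xz is A[1,3] + A[3,1] = 2·(-2) = -4.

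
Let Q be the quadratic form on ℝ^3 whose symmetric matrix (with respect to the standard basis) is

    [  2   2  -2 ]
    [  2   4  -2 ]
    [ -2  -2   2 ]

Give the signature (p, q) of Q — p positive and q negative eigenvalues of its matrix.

(2, 0)

Congruent diagonalization of A (simultaneous row and column reduction) yields pivots 2, 2, 0.
That gives 2 positive, 1 zero pivots.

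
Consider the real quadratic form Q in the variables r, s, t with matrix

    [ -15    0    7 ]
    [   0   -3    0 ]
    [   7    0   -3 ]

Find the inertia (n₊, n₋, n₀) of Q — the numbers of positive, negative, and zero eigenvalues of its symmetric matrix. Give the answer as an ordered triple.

Symmetric row and column elimination reduces A to a congruent diagonal form with pivots -15, -3, 4/15.
So there are 1 positive, 2 negative pivots.

(1, 2, 0)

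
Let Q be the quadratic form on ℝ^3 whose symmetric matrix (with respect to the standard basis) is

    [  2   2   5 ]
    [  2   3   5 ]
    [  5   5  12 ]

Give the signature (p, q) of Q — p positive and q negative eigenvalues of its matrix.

Row-reducing A symmetrically gives the diagonal entries 2, 1, -1/2.
So there are 2 positive, 1 negative pivots.

(2, 1)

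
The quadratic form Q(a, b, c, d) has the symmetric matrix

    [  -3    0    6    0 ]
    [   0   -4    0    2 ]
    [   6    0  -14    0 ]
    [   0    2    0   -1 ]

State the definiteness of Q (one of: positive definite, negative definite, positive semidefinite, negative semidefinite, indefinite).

negative semidefinite

Symmetric row and column elimination reduces A to a congruent diagonal form with pivots -3, -4, -2, 0.
So there are 3 negative, 1 zero pivots.
Hence Q is negative semidefinite.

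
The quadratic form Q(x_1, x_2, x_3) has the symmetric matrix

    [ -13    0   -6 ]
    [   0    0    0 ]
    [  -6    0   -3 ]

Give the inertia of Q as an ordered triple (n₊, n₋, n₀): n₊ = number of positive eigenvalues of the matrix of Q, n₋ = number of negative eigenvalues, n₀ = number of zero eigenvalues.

Congruent diagonalization of A (simultaneous row and column reduction) yields pivots -13, 0, -3/13.
So there are 2 negative, 1 zero pivots.

(0, 2, 1)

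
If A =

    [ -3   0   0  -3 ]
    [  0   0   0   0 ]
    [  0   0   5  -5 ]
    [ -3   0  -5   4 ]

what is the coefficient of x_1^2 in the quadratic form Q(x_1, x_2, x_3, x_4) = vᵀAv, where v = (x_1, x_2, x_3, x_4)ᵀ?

-3

The coefficient of x_1^2 is the diagonal entry A[1,1] = -3.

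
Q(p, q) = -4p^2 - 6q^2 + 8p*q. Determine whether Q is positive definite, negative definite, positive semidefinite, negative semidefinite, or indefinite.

negative definite

The symmetric matrix of Q is A = [[-4, 4], [4, -6]].
Leading principal minors: Δ_1 = -4, Δ_2 = 8.
The signs alternate starting with Δ_1 < 0, so by Sylvester's criterion Q is negative definite.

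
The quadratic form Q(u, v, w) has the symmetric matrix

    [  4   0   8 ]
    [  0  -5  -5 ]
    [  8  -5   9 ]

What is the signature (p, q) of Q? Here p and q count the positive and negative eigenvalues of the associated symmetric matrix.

An LDLᵀ factorisation of A has diagonal entries 4, -5, -2.
Counting signs: 1 positive, 2 negative.

(1, 2)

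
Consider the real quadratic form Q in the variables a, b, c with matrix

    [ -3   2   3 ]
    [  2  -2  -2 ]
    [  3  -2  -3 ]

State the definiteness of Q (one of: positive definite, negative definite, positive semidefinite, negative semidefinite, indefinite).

Congruent diagonalization of A (simultaneous row and column reduction) yields pivots -3, -2/3, 0.
That gives 2 negative, 1 zero pivots.
Hence Q is negative semidefinite.

negative semidefinite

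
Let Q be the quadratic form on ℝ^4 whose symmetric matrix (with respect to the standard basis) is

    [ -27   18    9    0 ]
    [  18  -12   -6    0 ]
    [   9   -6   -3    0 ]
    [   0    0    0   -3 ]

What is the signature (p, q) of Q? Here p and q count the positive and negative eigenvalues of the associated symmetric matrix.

Congruent diagonalization of A (simultaneous row and column reduction) yields pivots -27, 0, 0, -3.
That gives 2 negative, 2 zero pivots.

(0, 2)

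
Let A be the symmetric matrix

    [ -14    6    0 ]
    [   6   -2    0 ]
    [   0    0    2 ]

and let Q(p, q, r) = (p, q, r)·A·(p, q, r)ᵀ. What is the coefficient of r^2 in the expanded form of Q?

The coefficient of r^2 is the diagonal entry A[3,3] = 2.

2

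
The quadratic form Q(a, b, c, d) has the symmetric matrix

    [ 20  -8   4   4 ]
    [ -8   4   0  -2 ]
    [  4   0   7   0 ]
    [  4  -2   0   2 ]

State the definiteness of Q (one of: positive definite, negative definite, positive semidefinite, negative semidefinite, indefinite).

positive definite

An LDLᵀ factorisation of A has diagonal entries 20, 4/5, 3, 1.
So there are 4 positive pivots.
Hence Q is positive definite.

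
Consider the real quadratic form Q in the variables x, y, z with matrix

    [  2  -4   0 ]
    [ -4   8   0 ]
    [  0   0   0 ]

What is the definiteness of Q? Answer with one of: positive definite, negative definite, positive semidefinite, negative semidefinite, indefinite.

positive semidefinite

Row-reducing A symmetrically gives the diagonal entries 2, 0, 0.
So there are 1 positive, 2 zero pivots.
Hence Q is positive semidefinite.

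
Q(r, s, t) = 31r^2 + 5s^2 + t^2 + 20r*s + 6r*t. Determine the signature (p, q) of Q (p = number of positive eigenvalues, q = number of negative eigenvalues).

(3, 0)

The associated matrix is A = [[31, 10, 3], [10, 5, 0], [3, 0, 1]].
An LDLᵀ factorisation of A has diagonal entries 31, 55/31, 2/11.
So there are 3 positive pivots.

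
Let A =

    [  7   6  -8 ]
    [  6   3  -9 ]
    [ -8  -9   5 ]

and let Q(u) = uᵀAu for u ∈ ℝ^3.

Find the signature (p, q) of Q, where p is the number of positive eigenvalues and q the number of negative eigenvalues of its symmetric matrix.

Congruent diagonalization of A (simultaneous row and column reduction) yields pivots 7, -15/7, -2.
That gives 1 positive, 2 negative pivots.

(1, 2)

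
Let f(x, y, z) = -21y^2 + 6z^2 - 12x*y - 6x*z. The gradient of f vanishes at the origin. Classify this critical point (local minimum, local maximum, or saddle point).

The Hessian at the origin is H = [[0, -12, -6], [-12, -42, 0], [-6, 0, 12]].
H is indefinite, so the origin is a saddle point.

saddle point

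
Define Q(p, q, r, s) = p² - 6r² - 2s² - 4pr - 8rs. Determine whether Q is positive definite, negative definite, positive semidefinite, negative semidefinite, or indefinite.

The associated matrix is A = [[1, 0, -2, 0], [0, 0, 0, 0], [-2, 0, -6, -4], [0, 0, -4, -2]].
Symmetric row and column elimination reduces A to a congruent diagonal form with pivots 1, 0, -10, -2/5.
Counting signs: 1 positive, 2 negative, 1 zero.
Hence Q is indefinite.

indefinite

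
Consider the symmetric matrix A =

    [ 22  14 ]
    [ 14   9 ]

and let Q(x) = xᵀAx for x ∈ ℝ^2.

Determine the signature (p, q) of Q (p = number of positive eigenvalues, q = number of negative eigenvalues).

(2, 0)

An LDLᵀ factorisation of A has diagonal entries 22, 1/11.
Counting signs: 2 positive.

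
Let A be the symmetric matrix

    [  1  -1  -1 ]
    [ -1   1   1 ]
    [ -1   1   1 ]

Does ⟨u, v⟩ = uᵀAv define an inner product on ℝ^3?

Congruent diagonalization of A (simultaneous row and column reduction) yields pivots 1, 0, 0.
That gives 1 positive, 2 zero pivots.
Hence Q is positive semidefinite.
⟨·,·⟩ is an inner product exactly when A is positive definite.

no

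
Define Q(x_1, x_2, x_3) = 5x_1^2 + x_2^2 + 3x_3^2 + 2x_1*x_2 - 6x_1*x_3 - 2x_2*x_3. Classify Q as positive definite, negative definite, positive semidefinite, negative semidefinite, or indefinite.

positive definite

The symmetric matrix is A = [[5, 1, -3], [1, 1, -1], [-3, -1, 3]].
Congruent diagonalization of A (simultaneous row and column reduction) yields pivots 5, 4/5, 1.
So there are 3 positive pivots.
Hence Q is positive definite.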